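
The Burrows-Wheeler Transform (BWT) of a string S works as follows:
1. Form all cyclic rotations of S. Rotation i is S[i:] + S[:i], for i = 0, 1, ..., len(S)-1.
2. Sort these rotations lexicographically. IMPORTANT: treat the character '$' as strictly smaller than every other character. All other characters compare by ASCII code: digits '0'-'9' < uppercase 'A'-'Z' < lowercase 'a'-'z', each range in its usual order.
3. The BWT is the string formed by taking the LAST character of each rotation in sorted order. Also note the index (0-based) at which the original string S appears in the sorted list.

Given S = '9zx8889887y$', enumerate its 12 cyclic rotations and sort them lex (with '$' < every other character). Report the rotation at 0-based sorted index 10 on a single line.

All 12 rotations (rotation i = S[i:]+S[:i]):
  rot[0] = 9zx8889887y$
  rot[1] = zx8889887y$9
  rot[2] = x8889887y$9z
  rot[3] = 8889887y$9zx
  rot[4] = 889887y$9zx8
  rot[5] = 89887y$9zx88
  rot[6] = 9887y$9zx888
  rot[7] = 887y$9zx8889
  rot[8] = 87y$9zx88898
  rot[9] = 7y$9zx888988
  rot[10] = y$9zx8889887
  rot[11] = $9zx8889887y
Sorted (with $ < everything):
  sorted[0] = $9zx8889887y
  sorted[1] = 7y$9zx888988
  sorted[2] = 87y$9zx88898
  sorted[3] = 887y$9zx8889
  sorted[4] = 8889887y$9zx
  sorted[5] = 889887y$9zx8
  sorted[6] = 89887y$9zx88
  sorted[7] = 9887y$9zx888
  sorted[8] = 9zx8889887y$
  sorted[9] = x8889887y$9z
  sorted[10] = y$9zx8889887
  sorted[11] = zx8889887y$9
sorted[10] = y$9zx8889887

Answer: y$9zx8889887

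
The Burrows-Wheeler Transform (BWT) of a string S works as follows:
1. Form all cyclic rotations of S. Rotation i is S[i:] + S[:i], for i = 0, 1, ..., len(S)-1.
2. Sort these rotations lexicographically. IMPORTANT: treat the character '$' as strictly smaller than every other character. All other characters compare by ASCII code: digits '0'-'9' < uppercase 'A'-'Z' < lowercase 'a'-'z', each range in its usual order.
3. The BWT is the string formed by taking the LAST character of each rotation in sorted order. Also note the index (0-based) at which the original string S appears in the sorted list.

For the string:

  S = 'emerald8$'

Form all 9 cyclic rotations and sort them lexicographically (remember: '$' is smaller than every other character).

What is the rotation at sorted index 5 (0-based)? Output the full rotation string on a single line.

All 9 rotations (rotation i = S[i:]+S[:i]):
  rot[0] = emerald8$
  rot[1] = merald8$e
  rot[2] = erald8$em
  rot[3] = rald8$eme
  rot[4] = ald8$emer
  rot[5] = ld8$emera
  rot[6] = d8$emeral
  rot[7] = 8$emerald
  rot[8] = $emerald8
Sorted (with $ < everything):
  sorted[0] = $emerald8
  sorted[1] = 8$emerald
  sorted[2] = ald8$emer
  sorted[3] = d8$emeral
  sorted[4] = emerald8$
  sorted[5] = erald8$em
  sorted[6] = ld8$emera
  sorted[7] = merald8$e
  sorted[8] = rald8$eme
sorted[5] = erald8$em

Answer: erald8$em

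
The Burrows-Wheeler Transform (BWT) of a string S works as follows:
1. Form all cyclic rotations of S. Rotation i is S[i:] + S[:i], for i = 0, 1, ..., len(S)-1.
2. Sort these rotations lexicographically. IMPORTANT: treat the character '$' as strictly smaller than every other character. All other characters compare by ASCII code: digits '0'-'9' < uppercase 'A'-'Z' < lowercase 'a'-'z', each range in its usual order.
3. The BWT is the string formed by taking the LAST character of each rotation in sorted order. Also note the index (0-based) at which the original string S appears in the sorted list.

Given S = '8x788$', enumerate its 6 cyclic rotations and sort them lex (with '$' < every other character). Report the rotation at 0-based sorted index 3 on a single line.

Answer: 88$8x7

Derivation:
All 6 rotations (rotation i = S[i:]+S[:i]):
  rot[0] = 8x788$
  rot[1] = x788$8
  rot[2] = 788$8x
  rot[3] = 88$8x7
  rot[4] = 8$8x78
  rot[5] = $8x788
Sorted (with $ < everything):
  sorted[0] = $8x788
  sorted[1] = 788$8x
  sorted[2] = 8$8x78
  sorted[3] = 88$8x7
  sorted[4] = 8x788$
  sorted[5] = x788$8
sorted[3] = 88$8x7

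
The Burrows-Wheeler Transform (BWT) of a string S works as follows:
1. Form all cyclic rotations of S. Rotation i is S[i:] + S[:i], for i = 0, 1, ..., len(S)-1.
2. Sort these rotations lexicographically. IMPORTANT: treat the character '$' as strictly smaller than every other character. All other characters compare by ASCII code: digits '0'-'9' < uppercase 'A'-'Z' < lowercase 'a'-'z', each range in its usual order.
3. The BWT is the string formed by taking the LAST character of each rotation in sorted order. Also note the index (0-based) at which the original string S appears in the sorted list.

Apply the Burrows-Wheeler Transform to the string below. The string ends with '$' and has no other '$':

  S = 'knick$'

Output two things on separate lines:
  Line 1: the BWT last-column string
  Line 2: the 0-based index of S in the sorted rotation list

All 6 rotations (rotation i = S[i:]+S[:i]):
  rot[0] = knick$
  rot[1] = nick$k
  rot[2] = ick$kn
  rot[3] = ck$kni
  rot[4] = k$knic
  rot[5] = $knick
Sorted (with $ < everything):
  sorted[0] = $knick  (last char: 'k')
  sorted[1] = ck$kni  (last char: 'i')
  sorted[2] = ick$kn  (last char: 'n')
  sorted[3] = k$knic  (last char: 'c')
  sorted[4] = knick$  (last char: '$')
  sorted[5] = nick$k  (last char: 'k')
Last column: kinc$k
Original string S is at sorted index 4

Answer: kinc$k
4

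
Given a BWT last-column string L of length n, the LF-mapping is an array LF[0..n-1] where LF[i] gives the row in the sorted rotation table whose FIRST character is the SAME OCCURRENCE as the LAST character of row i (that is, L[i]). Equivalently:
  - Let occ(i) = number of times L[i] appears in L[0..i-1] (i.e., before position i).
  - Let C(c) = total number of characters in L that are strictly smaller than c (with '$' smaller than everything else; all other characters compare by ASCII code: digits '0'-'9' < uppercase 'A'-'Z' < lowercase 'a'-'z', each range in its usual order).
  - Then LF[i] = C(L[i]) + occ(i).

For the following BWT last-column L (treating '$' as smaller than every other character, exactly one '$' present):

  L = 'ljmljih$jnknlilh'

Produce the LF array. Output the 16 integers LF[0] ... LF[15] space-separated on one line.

Char counts: '$':1, 'h':2, 'i':2, 'j':3, 'k':1, 'l':4, 'm':1, 'n':2
C (first-col start): C('$')=0, C('h')=1, C('i')=3, C('j')=5, C('k')=8, C('l')=9, C('m')=13, C('n')=14
L[0]='l': occ=0, LF[0]=C('l')+0=9+0=9
L[1]='j': occ=0, LF[1]=C('j')+0=5+0=5
L[2]='m': occ=0, LF[2]=C('m')+0=13+0=13
L[3]='l': occ=1, LF[3]=C('l')+1=9+1=10
L[4]='j': occ=1, LF[4]=C('j')+1=5+1=6
L[5]='i': occ=0, LF[5]=C('i')+0=3+0=3
L[6]='h': occ=0, LF[6]=C('h')+0=1+0=1
L[7]='$': occ=0, LF[7]=C('$')+0=0+0=0
L[8]='j': occ=2, LF[8]=C('j')+2=5+2=7
L[9]='n': occ=0, LF[9]=C('n')+0=14+0=14
L[10]='k': occ=0, LF[10]=C('k')+0=8+0=8
L[11]='n': occ=1, LF[11]=C('n')+1=14+1=15
L[12]='l': occ=2, LF[12]=C('l')+2=9+2=11
L[13]='i': occ=1, LF[13]=C('i')+1=3+1=4
L[14]='l': occ=3, LF[14]=C('l')+3=9+3=12
L[15]='h': occ=1, LF[15]=C('h')+1=1+1=2

Answer: 9 5 13 10 6 3 1 0 7 14 8 15 11 4 12 2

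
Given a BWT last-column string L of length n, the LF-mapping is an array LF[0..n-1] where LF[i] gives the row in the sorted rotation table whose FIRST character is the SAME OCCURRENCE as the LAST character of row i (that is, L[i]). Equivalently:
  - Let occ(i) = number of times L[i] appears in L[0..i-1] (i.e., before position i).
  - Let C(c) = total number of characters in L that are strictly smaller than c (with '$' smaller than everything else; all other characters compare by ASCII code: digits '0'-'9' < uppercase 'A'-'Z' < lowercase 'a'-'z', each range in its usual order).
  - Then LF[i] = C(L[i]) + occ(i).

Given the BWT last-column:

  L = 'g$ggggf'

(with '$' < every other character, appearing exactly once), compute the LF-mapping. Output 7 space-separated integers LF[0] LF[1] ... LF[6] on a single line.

Char counts: '$':1, 'f':1, 'g':5
C (first-col start): C('$')=0, C('f')=1, C('g')=2
L[0]='g': occ=0, LF[0]=C('g')+0=2+0=2
L[1]='$': occ=0, LF[1]=C('$')+0=0+0=0
L[2]='g': occ=1, LF[2]=C('g')+1=2+1=3
L[3]='g': occ=2, LF[3]=C('g')+2=2+2=4
L[4]='g': occ=3, LF[4]=C('g')+3=2+3=5
L[5]='g': occ=4, LF[5]=C('g')+4=2+4=6
L[6]='f': occ=0, LF[6]=C('f')+0=1+0=1

Answer: 2 0 3 4 5 6 1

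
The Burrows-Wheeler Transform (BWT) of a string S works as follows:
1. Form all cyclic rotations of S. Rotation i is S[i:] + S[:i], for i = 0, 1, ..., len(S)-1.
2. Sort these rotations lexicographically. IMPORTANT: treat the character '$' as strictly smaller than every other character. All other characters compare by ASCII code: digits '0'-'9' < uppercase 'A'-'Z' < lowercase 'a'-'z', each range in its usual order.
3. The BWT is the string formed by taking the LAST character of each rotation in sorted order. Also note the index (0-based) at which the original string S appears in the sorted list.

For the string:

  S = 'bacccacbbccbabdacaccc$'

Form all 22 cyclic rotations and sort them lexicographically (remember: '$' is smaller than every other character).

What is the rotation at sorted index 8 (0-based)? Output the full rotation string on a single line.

All 22 rotations (rotation i = S[i:]+S[:i]):
  rot[0] = bacccacbbccbabdacaccc$
  rot[1] = acccacbbccbabdacaccc$b
  rot[2] = cccacbbccbabdacaccc$ba
  rot[3] = ccacbbccbabdacaccc$bac
  rot[4] = cacbbccbabdacaccc$bacc
  rot[5] = acbbccbabdacaccc$baccc
  rot[6] = cbbccbabdacaccc$baccca
  rot[7] = bbccbabdacaccc$bacccac
  rot[8] = bccbabdacaccc$bacccacb
  rot[9] = ccbabdacaccc$bacccacbb
  rot[10] = cbabdacaccc$bacccacbbc
  rot[11] = babdacaccc$bacccacbbcc
  rot[12] = abdacaccc$bacccacbbccb
  rot[13] = bdacaccc$bacccacbbccba
  rot[14] = dacaccc$bacccacbbccbab
  rot[15] = acaccc$bacccacbbccbabd
  rot[16] = caccc$bacccacbbccbabda
  rot[17] = accc$bacccacbbccbabdac
  rot[18] = ccc$bacccacbbccbabdaca
  rot[19] = cc$bacccacbbccbabdacac
  rot[20] = c$bacccacbbccbabdacacc
  rot[21] = $bacccacbbccbabdacaccc
Sorted (with $ < everything):
  sorted[0] = $bacccacbbccbabdacaccc
  sorted[1] = abdacaccc$bacccacbbccb
  sorted[2] = acaccc$bacccacbbccbabd
  sorted[3] = acbbccbabdacaccc$baccc
  sorted[4] = accc$bacccacbbccbabdac
  sorted[5] = acccacbbccbabdacaccc$b
  sorted[6] = babdacaccc$bacccacbbcc
  sorted[7] = bacccacbbccbabdacaccc$
  sorted[8] = bbccbabdacaccc$bacccac
  sorted[9] = bccbabdacaccc$bacccacb
  sorted[10] = bdacaccc$bacccacbbccba
  sorted[11] = c$bacccacbbccbabdacacc
  sorted[12] = cacbbccbabdacaccc$bacc
  sorted[13] = caccc$bacccacbbccbabda
  sorted[14] = cbabdacaccc$bacccacbbc
  sorted[15] = cbbccbabdacaccc$baccca
  sorted[16] = cc$bacccacbbccbabdacac
  sorted[17] = ccacbbccbabdacaccc$bac
  sorted[18] = ccbabdacaccc$bacccacbb
  sorted[19] = ccc$bacccacbbccbabdaca
  sorted[20] = cccacbbccbabdacaccc$ba
  sorted[21] = dacaccc$bacccacbbccbab
sorted[8] = bbccbabdacaccc$bacccac

Answer: bbccbabdacaccc$bacccac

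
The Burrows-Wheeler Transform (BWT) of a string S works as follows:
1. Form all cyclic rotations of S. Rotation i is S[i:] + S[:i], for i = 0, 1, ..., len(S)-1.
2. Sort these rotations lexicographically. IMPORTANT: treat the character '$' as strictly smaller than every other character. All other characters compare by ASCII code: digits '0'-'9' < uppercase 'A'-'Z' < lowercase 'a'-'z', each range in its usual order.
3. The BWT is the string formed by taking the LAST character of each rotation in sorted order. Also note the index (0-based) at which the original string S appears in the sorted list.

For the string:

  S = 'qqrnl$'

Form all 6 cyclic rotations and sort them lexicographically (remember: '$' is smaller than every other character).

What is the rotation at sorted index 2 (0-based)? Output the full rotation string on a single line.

Answer: nl$qqr

Derivation:
All 6 rotations (rotation i = S[i:]+S[:i]):
  rot[0] = qqrnl$
  rot[1] = qrnl$q
  rot[2] = rnl$qq
  rot[3] = nl$qqr
  rot[4] = l$qqrn
  rot[5] = $qqrnl
Sorted (with $ < everything):
  sorted[0] = $qqrnl
  sorted[1] = l$qqrn
  sorted[2] = nl$qqr
  sorted[3] = qqrnl$
  sorted[4] = qrnl$q
  sorted[5] = rnl$qq
sorted[2] = nl$qqr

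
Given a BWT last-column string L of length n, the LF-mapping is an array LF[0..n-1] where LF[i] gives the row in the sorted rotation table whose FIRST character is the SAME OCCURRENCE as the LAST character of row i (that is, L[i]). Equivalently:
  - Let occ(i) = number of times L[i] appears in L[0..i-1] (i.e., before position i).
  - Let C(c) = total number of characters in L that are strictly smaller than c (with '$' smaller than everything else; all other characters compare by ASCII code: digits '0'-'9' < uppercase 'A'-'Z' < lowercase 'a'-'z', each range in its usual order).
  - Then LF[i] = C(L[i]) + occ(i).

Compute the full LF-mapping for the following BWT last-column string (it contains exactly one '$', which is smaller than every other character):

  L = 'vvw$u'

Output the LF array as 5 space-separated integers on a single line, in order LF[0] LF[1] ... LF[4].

Char counts: '$':1, 'u':1, 'v':2, 'w':1
C (first-col start): C('$')=0, C('u')=1, C('v')=2, C('w')=4
L[0]='v': occ=0, LF[0]=C('v')+0=2+0=2
L[1]='v': occ=1, LF[1]=C('v')+1=2+1=3
L[2]='w': occ=0, LF[2]=C('w')+0=4+0=4
L[3]='$': occ=0, LF[3]=C('$')+0=0+0=0
L[4]='u': occ=0, LF[4]=C('u')+0=1+0=1

Answer: 2 3 4 0 1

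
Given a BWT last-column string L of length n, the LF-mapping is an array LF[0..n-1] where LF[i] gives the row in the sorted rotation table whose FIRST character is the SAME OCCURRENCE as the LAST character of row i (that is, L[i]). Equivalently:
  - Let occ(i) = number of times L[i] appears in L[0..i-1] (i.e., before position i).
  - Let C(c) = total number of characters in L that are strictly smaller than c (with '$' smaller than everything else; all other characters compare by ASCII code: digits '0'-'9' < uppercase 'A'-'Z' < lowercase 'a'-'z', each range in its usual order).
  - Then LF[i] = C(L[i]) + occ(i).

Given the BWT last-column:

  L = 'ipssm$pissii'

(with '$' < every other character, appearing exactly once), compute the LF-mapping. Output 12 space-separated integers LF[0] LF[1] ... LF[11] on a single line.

Answer: 1 6 8 9 5 0 7 2 10 11 3 4

Derivation:
Char counts: '$':1, 'i':4, 'm':1, 'p':2, 's':4
C (first-col start): C('$')=0, C('i')=1, C('m')=5, C('p')=6, C('s')=8
L[0]='i': occ=0, LF[0]=C('i')+0=1+0=1
L[1]='p': occ=0, LF[1]=C('p')+0=6+0=6
L[2]='s': occ=0, LF[2]=C('s')+0=8+0=8
L[3]='s': occ=1, LF[3]=C('s')+1=8+1=9
L[4]='m': occ=0, LF[4]=C('m')+0=5+0=5
L[5]='$': occ=0, LF[5]=C('$')+0=0+0=0
L[6]='p': occ=1, LF[6]=C('p')+1=6+1=7
L[7]='i': occ=1, LF[7]=C('i')+1=1+1=2
L[8]='s': occ=2, LF[8]=C('s')+2=8+2=10
L[9]='s': occ=3, LF[9]=C('s')+3=8+3=11
L[10]='i': occ=2, LF[10]=C('i')+2=1+2=3
L[11]='i': occ=3, LF[11]=C('i')+3=1+3=4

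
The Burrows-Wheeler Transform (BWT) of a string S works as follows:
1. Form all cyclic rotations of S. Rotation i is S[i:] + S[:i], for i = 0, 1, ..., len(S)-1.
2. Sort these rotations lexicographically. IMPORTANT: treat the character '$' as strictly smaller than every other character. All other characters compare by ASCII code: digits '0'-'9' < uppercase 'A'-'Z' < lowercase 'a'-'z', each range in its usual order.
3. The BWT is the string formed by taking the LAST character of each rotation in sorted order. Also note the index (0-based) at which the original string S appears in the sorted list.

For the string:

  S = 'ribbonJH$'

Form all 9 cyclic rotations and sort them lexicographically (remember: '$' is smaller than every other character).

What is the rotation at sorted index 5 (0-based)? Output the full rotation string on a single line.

All 9 rotations (rotation i = S[i:]+S[:i]):
  rot[0] = ribbonJH$
  rot[1] = ibbonJH$r
  rot[2] = bbonJH$ri
  rot[3] = bonJH$rib
  rot[4] = onJH$ribb
  rot[5] = nJH$ribbo
  rot[6] = JH$ribbon
  rot[7] = H$ribbonJ
  rot[8] = $ribbonJH
Sorted (with $ < everything):
  sorted[0] = $ribbonJH
  sorted[1] = H$ribbonJ
  sorted[2] = JH$ribbon
  sorted[3] = bbonJH$ri
  sorted[4] = bonJH$rib
  sorted[5] = ibbonJH$r
  sorted[6] = nJH$ribbo
  sorted[7] = onJH$ribb
  sorted[8] = ribbonJH$
sorted[5] = ibbonJH$r

Answer: ibbonJH$r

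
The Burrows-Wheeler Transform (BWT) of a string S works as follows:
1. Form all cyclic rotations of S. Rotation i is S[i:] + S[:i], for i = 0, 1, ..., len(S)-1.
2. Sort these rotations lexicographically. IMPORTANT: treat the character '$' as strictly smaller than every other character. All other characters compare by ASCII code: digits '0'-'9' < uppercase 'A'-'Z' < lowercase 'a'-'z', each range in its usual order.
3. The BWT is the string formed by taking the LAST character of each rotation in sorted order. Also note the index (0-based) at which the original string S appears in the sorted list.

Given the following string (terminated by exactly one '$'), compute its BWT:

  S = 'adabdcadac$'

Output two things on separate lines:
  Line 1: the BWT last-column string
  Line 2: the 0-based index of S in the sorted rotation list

All 11 rotations (rotation i = S[i:]+S[:i]):
  rot[0] = adabdcadac$
  rot[1] = dabdcadac$a
  rot[2] = abdcadac$ad
  rot[3] = bdcadac$ada
  rot[4] = dcadac$adab
  rot[5] = cadac$adabd
  rot[6] = adac$adabdc
  rot[7] = dac$adabdca
  rot[8] = ac$adabdcad
  rot[9] = c$adabdcada
  rot[10] = $adabdcadac
Sorted (with $ < everything):
  sorted[0] = $adabdcadac  (last char: 'c')
  sorted[1] = abdcadac$ad  (last char: 'd')
  sorted[2] = ac$adabdcad  (last char: 'd')
  sorted[3] = adabdcadac$  (last char: '$')
  sorted[4] = adac$adabdc  (last char: 'c')
  sorted[5] = bdcadac$ada  (last char: 'a')
  sorted[6] = c$adabdcada  (last char: 'a')
  sorted[7] = cadac$adabd  (last char: 'd')
  sorted[8] = dabdcadac$a  (last char: 'a')
  sorted[9] = dac$adabdca  (last char: 'a')
  sorted[10] = dcadac$adab  (last char: 'b')
Last column: cdd$caadaab
Original string S is at sorted index 3

Answer: cdd$caadaab
3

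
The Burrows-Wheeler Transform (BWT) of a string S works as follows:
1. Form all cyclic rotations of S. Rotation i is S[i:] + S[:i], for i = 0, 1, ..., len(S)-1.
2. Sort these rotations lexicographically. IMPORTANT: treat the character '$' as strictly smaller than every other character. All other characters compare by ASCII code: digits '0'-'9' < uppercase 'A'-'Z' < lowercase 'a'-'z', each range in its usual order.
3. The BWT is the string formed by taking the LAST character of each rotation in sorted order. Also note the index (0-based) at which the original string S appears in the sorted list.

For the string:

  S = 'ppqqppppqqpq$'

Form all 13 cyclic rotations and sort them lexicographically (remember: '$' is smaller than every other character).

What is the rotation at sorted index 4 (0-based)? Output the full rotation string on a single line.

Answer: ppqqpq$ppqqpp

Derivation:
All 13 rotations (rotation i = S[i:]+S[:i]):
  rot[0] = ppqqppppqqpq$
  rot[1] = pqqppppqqpq$p
  rot[2] = qqppppqqpq$pp
  rot[3] = qppppqqpq$ppq
  rot[4] = ppppqqpq$ppqq
  rot[5] = pppqqpq$ppqqp
  rot[6] = ppqqpq$ppqqpp
  rot[7] = pqqpq$ppqqppp
  rot[8] = qqpq$ppqqpppp
  rot[9] = qpq$ppqqppppq
  rot[10] = pq$ppqqppppqq
  rot[11] = q$ppqqppppqqp
  rot[12] = $ppqqppppqqpq
Sorted (with $ < everything):
  sorted[0] = $ppqqppppqqpq
  sorted[1] = ppppqqpq$ppqq
  sorted[2] = pppqqpq$ppqqp
  sorted[3] = ppqqppppqqpq$
  sorted[4] = ppqqpq$ppqqpp
  sorted[5] = pq$ppqqppppqq
  sorted[6] = pqqppppqqpq$p
  sorted[7] = pqqpq$ppqqppp
  sorted[8] = q$ppqqppppqqp
  sorted[9] = qppppqqpq$ppq
  sorted[10] = qpq$ppqqppppq
  sorted[11] = qqppppqqpq$pp
  sorted[12] = qqpq$ppqqpppp
sorted[4] = ppqqpq$ppqqpp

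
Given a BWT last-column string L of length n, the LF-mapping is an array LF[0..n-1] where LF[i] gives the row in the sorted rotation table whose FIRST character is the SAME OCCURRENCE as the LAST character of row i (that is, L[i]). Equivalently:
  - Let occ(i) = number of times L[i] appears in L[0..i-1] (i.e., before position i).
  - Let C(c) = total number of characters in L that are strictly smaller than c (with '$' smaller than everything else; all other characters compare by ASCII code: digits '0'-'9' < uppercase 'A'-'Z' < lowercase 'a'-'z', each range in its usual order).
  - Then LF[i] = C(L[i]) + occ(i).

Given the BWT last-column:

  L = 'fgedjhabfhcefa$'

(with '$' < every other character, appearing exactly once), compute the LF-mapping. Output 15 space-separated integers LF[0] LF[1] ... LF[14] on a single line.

Char counts: '$':1, 'a':2, 'b':1, 'c':1, 'd':1, 'e':2, 'f':3, 'g':1, 'h':2, 'j':1
C (first-col start): C('$')=0, C('a')=1, C('b')=3, C('c')=4, C('d')=5, C('e')=6, C('f')=8, C('g')=11, C('h')=12, C('j')=14
L[0]='f': occ=0, LF[0]=C('f')+0=8+0=8
L[1]='g': occ=0, LF[1]=C('g')+0=11+0=11
L[2]='e': occ=0, LF[2]=C('e')+0=6+0=6
L[3]='d': occ=0, LF[3]=C('d')+0=5+0=5
L[4]='j': occ=0, LF[4]=C('j')+0=14+0=14
L[5]='h': occ=0, LF[5]=C('h')+0=12+0=12
L[6]='a': occ=0, LF[6]=C('a')+0=1+0=1
L[7]='b': occ=0, LF[7]=C('b')+0=3+0=3
L[8]='f': occ=1, LF[8]=C('f')+1=8+1=9
L[9]='h': occ=1, LF[9]=C('h')+1=12+1=13
L[10]='c': occ=0, LF[10]=C('c')+0=4+0=4
L[11]='e': occ=1, LF[11]=C('e')+1=6+1=7
L[12]='f': occ=2, LF[12]=C('f')+2=8+2=10
L[13]='a': occ=1, LF[13]=C('a')+1=1+1=2
L[14]='$': occ=0, LF[14]=C('$')+0=0+0=0

Answer: 8 11 6 5 14 12 1 3 9 13 4 7 10 2 0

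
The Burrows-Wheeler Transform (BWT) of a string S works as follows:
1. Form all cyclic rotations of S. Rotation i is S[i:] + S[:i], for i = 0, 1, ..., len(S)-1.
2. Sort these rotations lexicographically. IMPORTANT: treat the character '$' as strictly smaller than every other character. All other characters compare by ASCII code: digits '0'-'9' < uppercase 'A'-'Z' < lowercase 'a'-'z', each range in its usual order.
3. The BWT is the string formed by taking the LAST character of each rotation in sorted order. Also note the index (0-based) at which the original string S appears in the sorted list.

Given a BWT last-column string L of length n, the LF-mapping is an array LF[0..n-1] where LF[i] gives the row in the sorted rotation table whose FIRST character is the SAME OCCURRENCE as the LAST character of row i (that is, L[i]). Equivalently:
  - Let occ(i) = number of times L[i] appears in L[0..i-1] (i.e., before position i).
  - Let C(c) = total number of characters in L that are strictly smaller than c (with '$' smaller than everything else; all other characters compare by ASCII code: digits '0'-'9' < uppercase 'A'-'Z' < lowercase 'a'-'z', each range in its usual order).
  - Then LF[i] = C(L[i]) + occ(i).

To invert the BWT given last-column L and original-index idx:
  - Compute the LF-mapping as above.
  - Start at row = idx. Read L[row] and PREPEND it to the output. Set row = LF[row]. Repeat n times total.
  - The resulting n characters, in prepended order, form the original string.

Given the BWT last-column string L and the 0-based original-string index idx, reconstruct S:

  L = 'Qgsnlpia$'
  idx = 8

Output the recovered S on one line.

LF mapping: 1 3 8 6 5 7 4 2 0
Walk LF starting at row 8, prepending L[row]:
  step 1: row=8, L[8]='$', prepend. Next row=LF[8]=0
  step 2: row=0, L[0]='Q', prepend. Next row=LF[0]=1
  step 3: row=1, L[1]='g', prepend. Next row=LF[1]=3
  step 4: row=3, L[3]='n', prepend. Next row=LF[3]=6
  step 5: row=6, L[6]='i', prepend. Next row=LF[6]=4
  step 6: row=4, L[4]='l', prepend. Next row=LF[4]=5
  step 7: row=5, L[5]='p', prepend. Next row=LF[5]=7
  step 8: row=7, L[7]='a', prepend. Next row=LF[7]=2
  step 9: row=2, L[2]='s', prepend. Next row=LF[2]=8
Reversed output: saplingQ$

Answer: saplingQ$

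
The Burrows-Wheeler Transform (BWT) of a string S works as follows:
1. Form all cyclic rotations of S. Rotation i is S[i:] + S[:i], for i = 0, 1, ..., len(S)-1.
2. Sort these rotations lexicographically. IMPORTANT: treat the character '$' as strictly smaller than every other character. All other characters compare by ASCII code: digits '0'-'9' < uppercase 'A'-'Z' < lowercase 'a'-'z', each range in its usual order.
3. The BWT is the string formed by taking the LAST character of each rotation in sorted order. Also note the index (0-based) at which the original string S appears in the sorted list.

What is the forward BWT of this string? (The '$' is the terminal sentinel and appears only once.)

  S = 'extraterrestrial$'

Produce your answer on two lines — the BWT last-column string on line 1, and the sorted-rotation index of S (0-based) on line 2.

All 17 rotations (rotation i = S[i:]+S[:i]):
  rot[0] = extraterrestrial$
  rot[1] = xtraterrestrial$e
  rot[2] = traterrestrial$ex
  rot[3] = raterrestrial$ext
  rot[4] = aterrestrial$extr
  rot[5] = terrestrial$extra
  rot[6] = errestrial$extrat
  rot[7] = rrestrial$extrate
  rot[8] = restrial$extrater
  rot[9] = estrial$extraterr
  rot[10] = strial$extraterre
  rot[11] = trial$extraterres
  rot[12] = rial$extraterrest
  rot[13] = ial$extraterrestr
  rot[14] = al$extraterrestri
  rot[15] = l$extraterrestria
  rot[16] = $extraterrestrial
Sorted (with $ < everything):
  sorted[0] = $extraterrestrial  (last char: 'l')
  sorted[1] = al$extraterrestri  (last char: 'i')
  sorted[2] = aterrestrial$extr  (last char: 'r')
  sorted[3] = errestrial$extrat  (last char: 't')
  sorted[4] = estrial$extraterr  (last char: 'r')
  sorted[5] = extraterrestrial$  (last char: '$')
  sorted[6] = ial$extraterrestr  (last char: 'r')
  sorted[7] = l$extraterrestria  (last char: 'a')
  sorted[8] = raterrestrial$ext  (last char: 't')
  sorted[9] = restrial$extrater  (last char: 'r')
  sorted[10] = rial$extraterrest  (last char: 't')
  sorted[11] = rrestrial$extrate  (last char: 'e')
  sorted[12] = strial$extraterre  (last char: 'e')
  sorted[13] = terrestrial$extra  (last char: 'a')
  sorted[14] = traterrestrial$ex  (last char: 'x')
  sorted[15] = trial$extraterres  (last char: 's')
  sorted[16] = xtraterrestrial$e  (last char: 'e')
Last column: lirtr$ratrteeaxse
Original string S is at sorted index 5

Answer: lirtr$ratrteeaxse
5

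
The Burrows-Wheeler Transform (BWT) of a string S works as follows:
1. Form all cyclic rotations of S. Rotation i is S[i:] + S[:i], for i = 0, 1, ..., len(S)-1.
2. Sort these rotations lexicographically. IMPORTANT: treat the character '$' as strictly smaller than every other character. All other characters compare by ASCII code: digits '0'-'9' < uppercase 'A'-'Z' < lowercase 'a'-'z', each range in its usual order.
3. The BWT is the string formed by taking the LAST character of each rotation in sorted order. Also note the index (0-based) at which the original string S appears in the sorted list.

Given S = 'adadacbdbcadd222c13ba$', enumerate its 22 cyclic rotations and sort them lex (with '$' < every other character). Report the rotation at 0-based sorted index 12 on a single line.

Answer: bcadd222c13ba$adadacbd

Derivation:
All 22 rotations (rotation i = S[i:]+S[:i]):
  rot[0] = adadacbdbcadd222c13ba$
  rot[1] = dadacbdbcadd222c13ba$a
  rot[2] = adacbdbcadd222c13ba$ad
  rot[3] = dacbdbcadd222c13ba$ada
  rot[4] = acbdbcadd222c13ba$adad
  rot[5] = cbdbcadd222c13ba$adada
  rot[6] = bdbcadd222c13ba$adadac
  rot[7] = dbcadd222c13ba$adadacb
  rot[8] = bcadd222c13ba$adadacbd
  rot[9] = cadd222c13ba$adadacbdb
  rot[10] = add222c13ba$adadacbdbc
  rot[11] = dd222c13ba$adadacbdbca
  rot[12] = d222c13ba$adadacbdbcad
  rot[13] = 222c13ba$adadacbdbcadd
  rot[14] = 22c13ba$adadacbdbcadd2
  rot[15] = 2c13ba$adadacbdbcadd22
  rot[16] = c13ba$adadacbdbcadd222
  rot[17] = 13ba$adadacbdbcadd222c
  rot[18] = 3ba$adadacbdbcadd222c1
  rot[19] = ba$adadacbdbcadd222c13
  rot[20] = a$adadacbdbcadd222c13b
  rot[21] = $adadacbdbcadd222c13ba
Sorted (with $ < everything):
  sorted[0] = $adadacbdbcadd222c13ba
  sorted[1] = 13ba$adadacbdbcadd222c
  sorted[2] = 222c13ba$adadacbdbcadd
  sorted[3] = 22c13ba$adadacbdbcadd2
  sorted[4] = 2c13ba$adadacbdbcadd22
  sorted[5] = 3ba$adadacbdbcadd222c1
  sorted[6] = a$adadacbdbcadd222c13b
  sorted[7] = acbdbcadd222c13ba$adad
  sorted[8] = adacbdbcadd222c13ba$ad
  sorted[9] = adadacbdbcadd222c13ba$
  sorted[10] = add222c13ba$adadacbdbc
  sorted[11] = ba$adadacbdbcadd222c13
  sorted[12] = bcadd222c13ba$adadacbd
  sorted[13] = bdbcadd222c13ba$adadac
  sorted[14] = c13ba$adadacbdbcadd222
  sorted[15] = cadd222c13ba$adadacbdb
  sorted[16] = cbdbcadd222c13ba$adada
  sorted[17] = d222c13ba$adadacbdbcad
  sorted[18] = dacbdbcadd222c13ba$ada
  sorted[19] = dadacbdbcadd222c13ba$a
  sorted[20] = dbcadd222c13ba$adadacb
  sorted[21] = dd222c13ba$adadacbdbca
sorted[12] = bcadd222c13ba$adadacbd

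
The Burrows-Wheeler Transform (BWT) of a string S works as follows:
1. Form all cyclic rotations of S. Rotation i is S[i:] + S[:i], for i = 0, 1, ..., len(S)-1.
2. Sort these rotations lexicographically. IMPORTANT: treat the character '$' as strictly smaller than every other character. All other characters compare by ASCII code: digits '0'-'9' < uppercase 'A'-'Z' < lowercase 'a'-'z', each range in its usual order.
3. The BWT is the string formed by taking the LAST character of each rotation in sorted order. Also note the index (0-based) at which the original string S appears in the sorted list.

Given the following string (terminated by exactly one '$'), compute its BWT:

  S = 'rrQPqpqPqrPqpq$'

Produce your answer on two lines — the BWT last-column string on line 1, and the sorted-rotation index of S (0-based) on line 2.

Answer: qrQqrqqppPPPqr$
14

Derivation:
All 15 rotations (rotation i = S[i:]+S[:i]):
  rot[0] = rrQPqpqPqrPqpq$
  rot[1] = rQPqpqPqrPqpq$r
  rot[2] = QPqpqPqrPqpq$rr
  rot[3] = PqpqPqrPqpq$rrQ
  rot[4] = qpqPqrPqpq$rrQP
  rot[5] = pqPqrPqpq$rrQPq
  rot[6] = qPqrPqpq$rrQPqp
  rot[7] = PqrPqpq$rrQPqpq
  rot[8] = qrPqpq$rrQPqpqP
  rot[9] = rPqpq$rrQPqpqPq
  rot[10] = Pqpq$rrQPqpqPqr
  rot[11] = qpq$rrQPqpqPqrP
  rot[12] = pq$rrQPqpqPqrPq
  rot[13] = q$rrQPqpqPqrPqp
  rot[14] = $rrQPqpqPqrPqpq
Sorted (with $ < everything):
  sorted[0] = $rrQPqpqPqrPqpq  (last char: 'q')
  sorted[1] = Pqpq$rrQPqpqPqr  (last char: 'r')
  sorted[2] = PqpqPqrPqpq$rrQ  (last char: 'Q')
  sorted[3] = PqrPqpq$rrQPqpq  (last char: 'q')
  sorted[4] = QPqpqPqrPqpq$rr  (last char: 'r')
  sorted[5] = pq$rrQPqpqPqrPq  (last char: 'q')
  sorted[6] = pqPqrPqpq$rrQPq  (last char: 'q')
  sorted[7] = q$rrQPqpqPqrPqp  (last char: 'p')
  sorted[8] = qPqrPqpq$rrQPqp  (last char: 'p')
  sorted[9] = qpq$rrQPqpqPqrP  (last char: 'P')
  sorted[10] = qpqPqrPqpq$rrQP  (last char: 'P')
  sorted[11] = qrPqpq$rrQPqpqP  (last char: 'P')
  sorted[12] = rPqpq$rrQPqpqPq  (last char: 'q')
  sorted[13] = rQPqpqPqrPqpq$r  (last char: 'r')
  sorted[14] = rrQPqpqPqrPqpq$  (last char: '$')
Last column: qrQqrqqppPPPqr$
Original string S is at sorted index 14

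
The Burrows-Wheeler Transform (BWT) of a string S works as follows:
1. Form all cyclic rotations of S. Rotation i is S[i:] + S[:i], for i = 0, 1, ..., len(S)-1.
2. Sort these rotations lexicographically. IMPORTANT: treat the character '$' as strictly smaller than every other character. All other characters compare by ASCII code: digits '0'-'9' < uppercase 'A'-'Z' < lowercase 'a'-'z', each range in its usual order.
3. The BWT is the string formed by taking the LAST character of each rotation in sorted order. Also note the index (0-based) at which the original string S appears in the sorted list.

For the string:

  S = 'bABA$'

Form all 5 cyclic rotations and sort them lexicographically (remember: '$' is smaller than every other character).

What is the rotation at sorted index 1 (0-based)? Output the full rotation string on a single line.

Answer: A$bAB

Derivation:
All 5 rotations (rotation i = S[i:]+S[:i]):
  rot[0] = bABA$
  rot[1] = ABA$b
  rot[2] = BA$bA
  rot[3] = A$bAB
  rot[4] = $bABA
Sorted (with $ < everything):
  sorted[0] = $bABA
  sorted[1] = A$bAB
  sorted[2] = ABA$b
  sorted[3] = BA$bA
  sorted[4] = bABA$
sorted[1] = A$bAB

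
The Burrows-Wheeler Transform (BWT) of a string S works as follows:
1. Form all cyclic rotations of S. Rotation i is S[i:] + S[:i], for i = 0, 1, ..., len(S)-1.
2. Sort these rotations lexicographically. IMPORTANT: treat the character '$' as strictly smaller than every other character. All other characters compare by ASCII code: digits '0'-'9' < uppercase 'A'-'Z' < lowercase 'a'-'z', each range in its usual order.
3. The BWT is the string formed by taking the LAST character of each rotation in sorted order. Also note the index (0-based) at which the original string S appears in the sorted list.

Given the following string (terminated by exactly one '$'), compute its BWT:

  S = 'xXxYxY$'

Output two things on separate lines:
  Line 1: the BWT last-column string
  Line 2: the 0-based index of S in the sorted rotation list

Answer: Yxxx$YX
4

Derivation:
All 7 rotations (rotation i = S[i:]+S[:i]):
  rot[0] = xXxYxY$
  rot[1] = XxYxY$x
  rot[2] = xYxY$xX
  rot[3] = YxY$xXx
  rot[4] = xY$xXxY
  rot[5] = Y$xXxYx
  rot[6] = $xXxYxY
Sorted (with $ < everything):
  sorted[0] = $xXxYxY  (last char: 'Y')
  sorted[1] = XxYxY$x  (last char: 'x')
  sorted[2] = Y$xXxYx  (last char: 'x')
  sorted[3] = YxY$xXx  (last char: 'x')
  sorted[4] = xXxYxY$  (last char: '$')
  sorted[5] = xY$xXxY  (last char: 'Y')
  sorted[6] = xYxY$xX  (last char: 'X')
Last column: Yxxx$YX
Original string S is at sorted index 4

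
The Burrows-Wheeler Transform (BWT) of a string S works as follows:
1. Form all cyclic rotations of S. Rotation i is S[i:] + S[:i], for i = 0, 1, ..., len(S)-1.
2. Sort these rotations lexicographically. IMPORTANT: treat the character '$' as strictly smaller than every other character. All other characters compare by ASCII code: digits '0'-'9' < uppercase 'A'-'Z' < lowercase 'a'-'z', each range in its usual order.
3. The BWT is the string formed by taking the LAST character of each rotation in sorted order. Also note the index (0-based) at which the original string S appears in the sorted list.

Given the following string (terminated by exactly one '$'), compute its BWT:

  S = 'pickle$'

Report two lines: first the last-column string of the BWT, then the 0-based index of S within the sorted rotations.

All 7 rotations (rotation i = S[i:]+S[:i]):
  rot[0] = pickle$
  rot[1] = ickle$p
  rot[2] = ckle$pi
  rot[3] = kle$pic
  rot[4] = le$pick
  rot[5] = e$pickl
  rot[6] = $pickle
Sorted (with $ < everything):
  sorted[0] = $pickle  (last char: 'e')
  sorted[1] = ckle$pi  (last char: 'i')
  sorted[2] = e$pickl  (last char: 'l')
  sorted[3] = ickle$p  (last char: 'p')
  sorted[4] = kle$pic  (last char: 'c')
  sorted[5] = le$pick  (last char: 'k')
  sorted[6] = pickle$  (last char: '$')
Last column: eilpck$
Original string S is at sorted index 6

Answer: eilpck$
6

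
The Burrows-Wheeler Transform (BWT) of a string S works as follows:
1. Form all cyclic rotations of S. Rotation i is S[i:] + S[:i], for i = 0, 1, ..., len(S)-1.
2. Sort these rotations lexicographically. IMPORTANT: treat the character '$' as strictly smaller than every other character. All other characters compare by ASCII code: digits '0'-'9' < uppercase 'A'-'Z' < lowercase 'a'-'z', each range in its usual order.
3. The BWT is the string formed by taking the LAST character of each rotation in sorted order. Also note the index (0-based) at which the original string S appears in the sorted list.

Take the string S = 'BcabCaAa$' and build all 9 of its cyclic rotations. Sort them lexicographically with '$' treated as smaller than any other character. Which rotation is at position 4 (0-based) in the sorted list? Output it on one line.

All 9 rotations (rotation i = S[i:]+S[:i]):
  rot[0] = BcabCaAa$
  rot[1] = cabCaAa$B
  rot[2] = abCaAa$Bc
  rot[3] = bCaAa$Bca
  rot[4] = CaAa$Bcab
  rot[5] = aAa$BcabC
  rot[6] = Aa$BcabCa
  rot[7] = a$BcabCaA
  rot[8] = $BcabCaAa
Sorted (with $ < everything):
  sorted[0] = $BcabCaAa
  sorted[1] = Aa$BcabCa
  sorted[2] = BcabCaAa$
  sorted[3] = CaAa$Bcab
  sorted[4] = a$BcabCaA
  sorted[5] = aAa$BcabC
  sorted[6] = abCaAa$Bc
  sorted[7] = bCaAa$Bca
  sorted[8] = cabCaAa$B
sorted[4] = a$BcabCaA

Answer: a$BcabCaA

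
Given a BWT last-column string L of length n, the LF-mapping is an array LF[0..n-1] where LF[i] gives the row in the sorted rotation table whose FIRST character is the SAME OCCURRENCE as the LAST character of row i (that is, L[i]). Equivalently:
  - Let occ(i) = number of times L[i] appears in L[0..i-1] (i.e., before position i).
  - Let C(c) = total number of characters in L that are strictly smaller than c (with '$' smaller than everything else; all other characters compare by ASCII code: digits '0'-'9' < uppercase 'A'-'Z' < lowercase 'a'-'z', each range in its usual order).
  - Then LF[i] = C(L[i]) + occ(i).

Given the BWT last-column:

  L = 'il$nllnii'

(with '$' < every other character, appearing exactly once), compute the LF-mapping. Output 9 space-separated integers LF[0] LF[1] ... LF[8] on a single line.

Answer: 1 4 0 7 5 6 8 2 3

Derivation:
Char counts: '$':1, 'i':3, 'l':3, 'n':2
C (first-col start): C('$')=0, C('i')=1, C('l')=4, C('n')=7
L[0]='i': occ=0, LF[0]=C('i')+0=1+0=1
L[1]='l': occ=0, LF[1]=C('l')+0=4+0=4
L[2]='$': occ=0, LF[2]=C('$')+0=0+0=0
L[3]='n': occ=0, LF[3]=C('n')+0=7+0=7
L[4]='l': occ=1, LF[4]=C('l')+1=4+1=5
L[5]='l': occ=2, LF[5]=C('l')+2=4+2=6
L[6]='n': occ=1, LF[6]=C('n')+1=7+1=8
L[7]='i': occ=1, LF[7]=C('i')+1=1+1=2
L[8]='i': occ=2, LF[8]=C('i')+2=1+2=3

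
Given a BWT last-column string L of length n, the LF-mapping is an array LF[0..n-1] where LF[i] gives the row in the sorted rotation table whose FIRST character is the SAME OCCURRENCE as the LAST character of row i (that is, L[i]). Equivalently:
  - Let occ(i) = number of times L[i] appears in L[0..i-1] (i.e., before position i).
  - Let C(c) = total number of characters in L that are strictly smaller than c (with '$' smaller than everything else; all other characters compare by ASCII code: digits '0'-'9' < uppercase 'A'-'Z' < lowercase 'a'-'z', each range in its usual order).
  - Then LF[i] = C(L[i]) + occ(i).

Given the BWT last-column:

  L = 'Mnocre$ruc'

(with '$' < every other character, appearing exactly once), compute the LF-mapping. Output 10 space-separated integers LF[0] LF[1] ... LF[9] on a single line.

Answer: 1 5 6 2 7 4 0 8 9 3

Derivation:
Char counts: '$':1, 'M':1, 'c':2, 'e':1, 'n':1, 'o':1, 'r':2, 'u':1
C (first-col start): C('$')=0, C('M')=1, C('c')=2, C('e')=4, C('n')=5, C('o')=6, C('r')=7, C('u')=9
L[0]='M': occ=0, LF[0]=C('M')+0=1+0=1
L[1]='n': occ=0, LF[1]=C('n')+0=5+0=5
L[2]='o': occ=0, LF[2]=C('o')+0=6+0=6
L[3]='c': occ=0, LF[3]=C('c')+0=2+0=2
L[4]='r': occ=0, LF[4]=C('r')+0=7+0=7
L[5]='e': occ=0, LF[5]=C('e')+0=4+0=4
L[6]='$': occ=0, LF[6]=C('$')+0=0+0=0
L[7]='r': occ=1, LF[7]=C('r')+1=7+1=8
L[8]='u': occ=0, LF[8]=C('u')+0=9+0=9
L[9]='c': occ=1, LF[9]=C('c')+1=2+1=3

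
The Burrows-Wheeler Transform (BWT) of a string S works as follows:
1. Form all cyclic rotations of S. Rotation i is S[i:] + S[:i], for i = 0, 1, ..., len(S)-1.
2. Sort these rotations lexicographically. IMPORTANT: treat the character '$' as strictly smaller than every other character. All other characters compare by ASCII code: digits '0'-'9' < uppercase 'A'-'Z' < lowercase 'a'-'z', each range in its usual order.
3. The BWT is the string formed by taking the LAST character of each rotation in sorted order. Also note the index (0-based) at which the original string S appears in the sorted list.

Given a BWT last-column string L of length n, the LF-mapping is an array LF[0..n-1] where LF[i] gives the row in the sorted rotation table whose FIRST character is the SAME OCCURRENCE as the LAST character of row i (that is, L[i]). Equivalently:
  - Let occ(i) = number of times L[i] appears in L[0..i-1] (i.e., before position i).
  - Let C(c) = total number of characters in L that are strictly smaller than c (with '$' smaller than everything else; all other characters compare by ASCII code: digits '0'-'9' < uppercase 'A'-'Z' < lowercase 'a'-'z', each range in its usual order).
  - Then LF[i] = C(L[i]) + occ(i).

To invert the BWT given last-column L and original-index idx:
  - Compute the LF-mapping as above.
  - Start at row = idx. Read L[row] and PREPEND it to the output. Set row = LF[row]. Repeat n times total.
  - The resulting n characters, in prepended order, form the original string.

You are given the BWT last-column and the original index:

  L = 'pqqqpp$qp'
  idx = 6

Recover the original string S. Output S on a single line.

Answer: qppqqpqp$

Derivation:
LF mapping: 1 5 6 7 2 3 0 8 4
Walk LF starting at row 6, prepending L[row]:
  step 1: row=6, L[6]='$', prepend. Next row=LF[6]=0
  step 2: row=0, L[0]='p', prepend. Next row=LF[0]=1
  step 3: row=1, L[1]='q', prepend. Next row=LF[1]=5
  step 4: row=5, L[5]='p', prepend. Next row=LF[5]=3
  step 5: row=3, L[3]='q', prepend. Next row=LF[3]=7
  step 6: row=7, L[7]='q', prepend. Next row=LF[7]=8
  step 7: row=8, L[8]='p', prepend. Next row=LF[8]=4
  step 8: row=4, L[4]='p', prepend. Next row=LF[4]=2
  step 9: row=2, L[2]='q', prepend. Next row=LF[2]=6
Reversed output: qppqqpqp$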